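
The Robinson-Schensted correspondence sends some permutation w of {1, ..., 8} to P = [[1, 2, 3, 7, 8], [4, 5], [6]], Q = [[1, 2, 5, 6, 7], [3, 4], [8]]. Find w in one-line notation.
Reverse the RSK construction: for i from n down to 1, find the cell of Q containing i, remove the entry at that cell from P, and reverse-bump it up through P; the value ejected from row 1 is w(i).

Step i=8: Q has 8 at row 3, column 1; remove 6 from row 3 of P and reverse-bump: 6 enters row 2 and ejects 5; 5 enters row 1 and ejects 3. So w(8) = 3. P is now [[1, 2, 5, 7, 8], [4, 6]].
Step i=7: Q has 7 at row 1, column 5; remove that cell from P, ejecting 8. So w(7) = 8. P is now [[1, 2, 5, 7], [4, 6]].
Step i=6: Q has 6 at row 1, column 4; remove that cell from P, ejecting 7. So w(6) = 7. P is now [[1, 2, 5], [4, 6]].
Step i=5: Q has 5 at row 1, column 3; remove that cell from P, ejecting 5. So w(5) = 5. P is now [[1, 2], [4, 6]].
Step i=4: Q has 4 at row 2, column 2; remove 6 from row 2 of P and reverse-bump: 6 enters row 1 and ejects 2. So w(4) = 2. P is now [[1, 6], [4]].
Step i=3: Q has 3 at row 2, column 1; remove 4 from row 2 of P and reverse-bump: 4 enters row 1 and ejects 1. So w(3) = 1. P is now [[4, 6]].
Step i=2: Q has 2 at row 1, column 2; remove that cell from P, ejecting 6. So w(2) = 6. P is now [[4]].
Step i=1: Q has 1 at row 1, column 1; remove that cell from P, ejecting 4. So w(1) = 4. P is now [].

So w = 4 6 1 2 5 7 8 3.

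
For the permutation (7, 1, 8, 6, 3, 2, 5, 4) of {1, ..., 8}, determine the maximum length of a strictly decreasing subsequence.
4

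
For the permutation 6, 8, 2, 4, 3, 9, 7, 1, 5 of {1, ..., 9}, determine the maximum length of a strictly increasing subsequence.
3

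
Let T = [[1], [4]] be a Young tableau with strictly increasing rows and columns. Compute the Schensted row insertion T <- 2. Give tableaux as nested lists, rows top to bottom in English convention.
[[1, 2], [4]]

2 is larger than every entry of row 1, so it is appended to row 1. The new tableau is [[1, 2], [4]].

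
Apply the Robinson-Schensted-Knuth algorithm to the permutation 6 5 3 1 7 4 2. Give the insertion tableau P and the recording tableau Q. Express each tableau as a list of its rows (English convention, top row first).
Insert each entry of the permutation into P by Schensted row insertion, recording in Q the position of each new cell.

After inserting 6: P = [[6]].
After inserting 5: P = [[5], [6]].
After inserting 3: P = [[3], [5], [6]].
After inserting 1: P = [[1], [3], [5], [6]].
After inserting 7: P = [[1, 7], [3], [5], [6]].
After inserting 4: P = [[1, 4], [3, 7], [5], [6]].
After inserting 2: P = [[1, 2], [3, 4], [5, 7], [6]].

So P = [[1, 2], [3, 4], [5, 7], [6]], Q = [[1, 5], [2, 6], [3, 7], [4]].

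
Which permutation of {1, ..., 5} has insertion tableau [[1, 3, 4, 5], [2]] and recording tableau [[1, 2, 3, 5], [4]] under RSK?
2 3 4 1 5

Reverse the RSK construction: for i from n down to 1, find the cell of Q containing i, remove the entry at that cell from P, and reverse-bump it up through P; the value ejected from row 1 is w(i).

Step i=5: Q has 5 at row 1, column 4; remove that cell from P, ejecting 5. So w(5) = 5. P is now [[1, 3, 4], [2]].
Step i=4: Q has 4 at row 2, column 1; remove 2 from row 2 of P and reverse-bump: 2 enters row 1 and ejects 1. So w(4) = 1. P is now [[2, 3, 4]].
Step i=3: Q has 3 at row 1, column 3; remove that cell from P, ejecting 4. So w(3) = 4. P is now [[2, 3]].
Step i=2: Q has 2 at row 1, column 2; remove that cell from P, ejecting 3. So w(2) = 3. P is now [[2]].
Step i=1: Q has 1 at row 1, column 1; remove that cell from P, ejecting 2. So w(1) = 2. P is now [].

So w = 2 3 4 1 5.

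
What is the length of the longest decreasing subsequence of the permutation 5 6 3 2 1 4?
4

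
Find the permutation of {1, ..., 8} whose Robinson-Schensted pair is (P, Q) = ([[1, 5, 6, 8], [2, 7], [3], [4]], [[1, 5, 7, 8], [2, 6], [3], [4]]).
4 3 2 1 7 5 6 8

Reverse the RSK construction: for i from n down to 1, find the cell of Q containing i, remove the entry at that cell from P, and reverse-bump it up through P; the value ejected from row 1 is w(i).

Step i=8: Q has 8 at row 1, column 4; remove that cell from P, ejecting 8. So w(8) = 8. P is now [[1, 5, 6], [2, 7], [3], [4]].
Step i=7: Q has 7 at row 1, column 3; remove that cell from P, ejecting 6. So w(7) = 6. P is now [[1, 5], [2, 7], [3], [4]].
Step i=6: Q has 6 at row 2, column 2; remove 7 from row 2 of P and reverse-bump: 7 enters row 1 and ejects 5. So w(6) = 5. P is now [[1, 7], [2], [3], [4]].
Step i=5: Q has 5 at row 1, column 2; remove that cell from P, ejecting 7. So w(5) = 7. P is now [[1], [2], [3], [4]].
Step i=4: Q has 4 at row 4, column 1; remove 4 from row 4 of P and reverse-bump: 4 enters row 3 and ejects 3; 3 enters row 2 and ejects 2; 2 enters row 1 and ejects 1. So w(4) = 1. P is now [[2], [3], [4]].
Step i=3: Q has 3 at row 3, column 1; remove 4 from row 3 of P and reverse-bump: 4 enters row 2 and ejects 3; 3 enters row 1 and ejects 2. So w(3) = 2. P is now [[3], [4]].
Step i=2: Q has 2 at row 2, column 1; remove 4 from row 2 of P and reverse-bump: 4 enters row 1 and ejects 3. So w(2) = 3. P is now [[4]].
Step i=1: Q has 1 at row 1, column 1; remove that cell from P, ejecting 4. So w(1) = 4. P is now [].

So w = 4 3 2 1 7 5 6 8.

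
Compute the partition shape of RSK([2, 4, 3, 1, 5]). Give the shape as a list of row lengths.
Row-insert each entry into an empty tableau.

After inserting 2: P = [[2]].
After inserting 4: P = [[2, 4]].
After inserting 3: P = [[2, 3], [4]].
After inserting 1: P = [[1, 3], [2], [4]].
After inserting 5: P = [[1, 3, 5], [2], [4]].

The final insertion tableau P = [[1, 3, 5], [2], [4]] has shape [3, 1, 1].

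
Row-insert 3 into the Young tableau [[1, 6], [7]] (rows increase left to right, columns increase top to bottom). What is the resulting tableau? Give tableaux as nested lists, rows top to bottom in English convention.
In row 1, 3 replaces 6 (the leftmost entry greater than 3); 6 is bumped to row 2. In row 2, 6 replaces 7 (the leftmost entry greater than 6); 7 is bumped to row 3. 7 starts a new row 3. The new tableau is [[1, 3], [6], [7]].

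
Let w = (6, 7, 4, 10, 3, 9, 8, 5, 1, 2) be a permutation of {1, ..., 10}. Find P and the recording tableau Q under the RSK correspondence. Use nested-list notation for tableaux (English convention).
P = [[1, 2, 8], [3, 5], [4, 7], [6, 9], [10]], Q = [[1, 2, 4], [3, 6], [5, 7], [8, 10], [9]]

Insert each entry of the permutation into P by Schensted row insertion, recording in Q the position of each new cell.

Insert 6: appended to row 1. P = [[6]], Q = [[1]].
Insert 7: appended to row 1. P = [[6, 7]], Q = [[1, 2]].
Insert 4: 4 bumps 6 from row 1; 6 starts row 2. P = [[4, 7], [6]], Q = [[1, 2], [3]].
Insert 10: appended to row 1. P = [[4, 7, 10], [6]], Q = [[1, 2, 4], [3]].
Insert 3: 3 bumps 4 from row 1; 4 bumps 6 from row 2; 6 starts row 3. P = [[3, 7, 10], [4], [6]], Q = [[1, 2, 4], [3], [5]].
Insert 9: 9 bumps 10 from row 1; 10 appends to row 2. P = [[3, 7, 9], [4, 10], [6]], Q = [[1, 2, 4], [3, 6], [5]].
Insert 8: 8 bumps 9 from row 1; 9 bumps 10 from row 2; 10 appends to row 3. P = [[3, 7, 8], [4, 9], [6, 10]], Q = [[1, 2, 4], [3, 6], [5, 7]].
Insert 5: 5 bumps 7 from row 1; 7 bumps 9 from row 2; 9 bumps 10 from row 3; 10 starts row 4. P = [[3, 5, 8], [4, 7], [6, 9], [10]], Q = [[1, 2, 4], [3, 6], [5, 7], [8]].
Insert 1: 1 bumps 3 from row 1; 3 bumps 4 from row 2; 4 bumps 6 from row 3; 6 bumps 10 from row 4; 10 starts row 5. P = [[1, 5, 8], [3, 7], [4, 9], [6], [10]], Q = [[1, 2, 4], [3, 6], [5, 7], [8], [9]].
Insert 2: 2 bumps 5 from row 1; 5 bumps 7 from row 2; 7 bumps 9 from row 3; 9 appends to row 4. P = [[1, 2, 8], [3, 5], [4, 7], [6, 9], [10]], Q = [[1, 2, 4], [3, 6], [5, 7], [8, 10], [9]].

So P = [[1, 2, 8], [3, 5], [4, 7], [6, 9], [10]], Q = [[1, 2, 4], [3, 6], [5, 7], [8, 10], [9]].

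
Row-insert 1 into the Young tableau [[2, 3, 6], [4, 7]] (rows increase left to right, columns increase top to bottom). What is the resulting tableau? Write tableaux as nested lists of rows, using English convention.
[[1, 3, 6], [2, 7], [4]]

In row 1, 1 replaces 2 (the leftmost entry greater than 1); 2 is bumped to row 2. In row 2, 2 replaces 4 (the leftmost entry greater than 2); 4 is bumped to row 3. 4 starts a new row 3. The new tableau is [[1, 3, 6], [2, 7], [4]].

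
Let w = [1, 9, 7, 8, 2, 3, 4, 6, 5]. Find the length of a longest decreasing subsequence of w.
4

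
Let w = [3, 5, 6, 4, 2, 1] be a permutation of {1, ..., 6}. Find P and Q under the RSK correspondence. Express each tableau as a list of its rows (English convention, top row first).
Insert each entry of the permutation into P by Schensted row insertion, recording in Q the position of each new cell.

After inserting 3: P = [[3]].
After inserting 5: P = [[3, 5]].
After inserting 6: P = [[3, 5, 6]].
After inserting 4: P = [[3, 4, 6], [5]].
After inserting 2: P = [[2, 4, 6], [3], [5]].
After inserting 1: P = [[1, 4, 6], [2], [3], [5]].

So P = [[1, 4, 6], [2], [3], [5]], Q = [[1, 2, 3], [4], [5], [6]].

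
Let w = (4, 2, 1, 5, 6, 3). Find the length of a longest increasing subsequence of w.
3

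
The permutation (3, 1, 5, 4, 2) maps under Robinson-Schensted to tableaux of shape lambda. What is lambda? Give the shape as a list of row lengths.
[2, 2, 1]

RSK row insertion gives P = [[1, 2], [3, 4], [5]], which has shape [2, 2, 1].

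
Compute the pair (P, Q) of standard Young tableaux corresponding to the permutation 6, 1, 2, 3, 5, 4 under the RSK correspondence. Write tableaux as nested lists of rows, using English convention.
Insert each entry of the permutation into P by Schensted row insertion, recording in Q the position of each new cell.

After inserting 6: P = [[6]].
After inserting 1: P = [[1], [6]].
After inserting 2: P = [[1, 2], [6]].
After inserting 3: P = [[1, 2, 3], [6]].
After inserting 5: P = [[1, 2, 3, 5], [6]].
After inserting 4: P = [[1, 2, 3, 4], [5], [6]].

So P = [[1, 2, 3, 4], [5], [6]], Q = [[1, 3, 4, 5], [2], [6]].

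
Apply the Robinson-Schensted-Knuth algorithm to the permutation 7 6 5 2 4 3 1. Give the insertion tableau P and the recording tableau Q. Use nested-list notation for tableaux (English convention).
P = [[1, 3], [2], [4], [5], [6], [7]], Q = [[1, 5], [2], [3], [4], [6], [7]]

Insert each entry of the permutation into P by Schensted row insertion, recording in Q the position of each new cell.

Insert 7: appended to row 1. P = [[7]].
Insert 6: 6 bumps 7 from row 1; 7 starts row 2. P = [[6], [7]].
Insert 5: 5 bumps 6 from row 1; 6 bumps 7 from row 2; 7 starts row 3. P = [[5], [6], [7]].
Insert 2: 2 bumps 5 from row 1; 5 bumps 6 from row 2; 6 bumps 7 from row 3; 7 starts row 4. P = [[2], [5], [6], [7]].
Insert 4: appended to row 1. P = [[2, 4], [5], [6], [7]].
Insert 3: 3 bumps 4 from row 1; 4 bumps 5 from row 2; 5 bumps 6 from row 3; 6 bumps 7 from row 4; 7 starts row 5. P = [[2, 3], [4], [5], [6], [7]].
Insert 1: 1 bumps 2 from row 1; 2 bumps 4 from row 2; 4 bumps 5 from row 3; 5 bumps 6 from row 4; 6 bumps 7 from row 5; 7 starts row 6. P = [[1, 3], [2], [4], [5], [6], [7]].

So P = [[1, 3], [2], [4], [5], [6], [7]], Q = [[1, 5], [2], [3], [4], [6], [7]].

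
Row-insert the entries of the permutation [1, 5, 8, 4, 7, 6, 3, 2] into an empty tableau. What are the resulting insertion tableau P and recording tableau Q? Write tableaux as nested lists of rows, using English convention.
P = [[1, 2, 6], [3, 7], [4], [5], [8]], Q = [[1, 2, 3], [4, 5], [6], [7], [8]]

Insert each entry of the permutation into P by Schensted row insertion, recording in Q the position of each new cell.

Insert 1: appended to row 1. P = [[1]], Q = [[1]].
Insert 5: appended to row 1. P = [[1, 5]], Q = [[1, 2]].
Insert 8: appended to row 1. P = [[1, 5, 8]], Q = [[1, 2, 3]].
Insert 4: 4 bumps 5 from row 1; 5 starts row 2. P = [[1, 4, 8], [5]], Q = [[1, 2, 3], [4]].
Insert 7: 7 bumps 8 from row 1; 8 appends to row 2. P = [[1, 4, 7], [5, 8]], Q = [[1, 2, 3], [4, 5]].
Insert 6: 6 bumps 7 from row 1; 7 bumps 8 from row 2; 8 starts row 3. P = [[1, 4, 6], [5, 7], [8]], Q = [[1, 2, 3], [4, 5], [6]].
Insert 3: 3 bumps 4 from row 1; 4 bumps 5 from row 2; 5 bumps 8 from row 3; 8 starts row 4. P = [[1, 3, 6], [4, 7], [5], [8]], Q = [[1, 2, 3], [4, 5], [6], [7]].
Insert 2: 2 bumps 3 from row 1; 3 bumps 4 from row 2; 4 bumps 5 from row 3; 5 bumps 8 from row 4; 8 starts row 5. P = [[1, 2, 6], [3, 7], [4], [5], [8]], Q = [[1, 2, 3], [4, 5], [6], [7], [8]].

So P = [[1, 2, 6], [3, 7], [4], [5], [8]], Q = [[1, 2, 3], [4, 5], [6], [7], [8]].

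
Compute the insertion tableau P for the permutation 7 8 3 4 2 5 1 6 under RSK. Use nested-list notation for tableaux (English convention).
Insert 7: appended to row 1. P = [[7]].
Insert 8: appended to row 1. P = [[7, 8]].
Insert 3: 3 bumps 7 from row 1; 7 starts row 2. P = [[3, 8], [7]].
Insert 4: 4 bumps 8 from row 1; 8 appends to row 2. P = [[3, 4], [7, 8]].
Insert 2: 2 bumps 3 from row 1; 3 bumps 7 from row 2; 7 starts row 3. P = [[2, 4], [3, 8], [7]].
Insert 5: appended to row 1. P = [[2, 4, 5], [3, 8], [7]].
Insert 1: 1 bumps 2 from row 1; 2 bumps 3 from row 2; 3 bumps 7 from row 3; 7 starts row 4. P = [[1, 4, 5], [2, 8], [3], [7]].
Insert 6: appended to row 1. P = [[1, 4, 5, 6], [2, 8], [3], [7]].

So P = [[1, 4, 5, 6], [2, 8], [3], [7]].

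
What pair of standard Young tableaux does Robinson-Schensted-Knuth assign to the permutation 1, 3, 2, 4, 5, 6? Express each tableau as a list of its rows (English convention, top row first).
P = [[1, 2, 4, 5, 6], [3]], Q = [[1, 2, 4, 5, 6], [3]]

Insert each entry of the permutation into P by Schensted row insertion, recording in Q the position of each new cell.

Insert 1: appended to row 1. P = [[1]].
Insert 3: appended to row 1. P = [[1, 3]].
Insert 2: 2 bumps 3 from row 1; 3 starts row 2. P = [[1, 2], [3]].
Insert 4: appended to row 1. P = [[1, 2, 4], [3]].
Insert 5: appended to row 1. P = [[1, 2, 4, 5], [3]].
Insert 6: appended to row 1. P = [[1, 2, 4, 5, 6], [3]].

So P = [[1, 2, 4, 5, 6], [3]], Q = [[1, 2, 4, 5, 6], [3]].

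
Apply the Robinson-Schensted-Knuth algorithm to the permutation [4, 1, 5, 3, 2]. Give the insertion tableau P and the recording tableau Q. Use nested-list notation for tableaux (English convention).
P = [[1, 2], [3, 5], [4]], Q = [[1, 3], [2, 4], [5]]

Insert each entry of the permutation into P by Schensted row insertion, recording in Q the position of each new cell.

After inserting 4: P = [[4]].
After inserting 1: P = [[1], [4]].
After inserting 5: P = [[1, 5], [4]].
After inserting 3: P = [[1, 3], [4, 5]].
After inserting 2: P = [[1, 2], [3, 5], [4]].

So P = [[1, 2], [3, 5], [4]], Q = [[1, 3], [2, 4], [5]].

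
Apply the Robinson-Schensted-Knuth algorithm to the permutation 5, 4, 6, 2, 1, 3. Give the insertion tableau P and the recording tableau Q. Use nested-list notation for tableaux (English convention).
Insert each entry of the permutation into P by Schensted row insertion, recording in Q the position of each new cell.

Insert 5: appended to row 1. P = [[5]].
Insert 4: 4 bumps 5 from row 1; 5 starts row 2. P = [[4], [5]].
Insert 6: appended to row 1. P = [[4, 6], [5]].
Insert 2: 2 bumps 4 from row 1; 4 bumps 5 from row 2; 5 starts row 3. P = [[2, 6], [4], [5]].
Insert 1: 1 bumps 2 from row 1; 2 bumps 4 from row 2; 4 bumps 5 from row 3; 5 starts row 4. P = [[1, 6], [2], [4], [5]].
Insert 3: 3 bumps 6 from row 1; 6 appends to row 2. P = [[1, 3], [2, 6], [4], [5]].

So P = [[1, 3], [2, 6], [4], [5]], Q = [[1, 3], [2, 6], [4], [5]].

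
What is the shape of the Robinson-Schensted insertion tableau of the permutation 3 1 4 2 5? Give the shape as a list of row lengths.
Row-insert each entry into an empty tableau.

After inserting 3: P = [[3]].
After inserting 1: P = [[1], [3]].
After inserting 4: P = [[1, 4], [3]].
After inserting 2: P = [[1, 2], [3, 4]].
After inserting 5: P = [[1, 2, 5], [3, 4]].

The final insertion tableau P = [[1, 2, 5], [3, 4]] has shape [3, 2].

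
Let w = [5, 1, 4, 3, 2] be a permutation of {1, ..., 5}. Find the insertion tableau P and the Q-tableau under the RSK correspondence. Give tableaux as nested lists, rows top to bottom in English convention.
P = [[1, 2], [3], [4], [5]], Q = [[1, 3], [2], [4], [5]]

Insert each entry of the permutation into P by Schensted row insertion, recording in Q the position of each new cell.

Insert 5: appended to row 1. P = [[5]], Q = [[1]].
Insert 1: 1 bumps 5 from row 1; 5 starts row 2. P = [[1], [5]], Q = [[1], [2]].
Insert 4: appended to row 1. P = [[1, 4], [5]], Q = [[1, 3], [2]].
Insert 3: 3 bumps 4 from row 1; 4 bumps 5 from row 2; 5 starts row 3. P = [[1, 3], [4], [5]], Q = [[1, 3], [2], [4]].
Insert 2: 2 bumps 3 from row 1; 3 bumps 4 from row 2; 4 bumps 5 from row 3; 5 starts row 4. P = [[1, 2], [3], [4], [5]], Q = [[1, 3], [2], [4], [5]].

So P = [[1, 2], [3], [4], [5]], Q = [[1, 3], [2], [4], [5]].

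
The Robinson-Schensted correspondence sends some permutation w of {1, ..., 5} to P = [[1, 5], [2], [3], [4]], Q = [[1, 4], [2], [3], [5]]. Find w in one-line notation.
Reverse the RSK construction: for i from n down to 1, find the cell of Q containing i, remove the entry at that cell from P, and reverse-bump it up through P; the value ejected from row 1 is w(i).

Step i=5: Q has 5 at row 4, column 1; remove 4 from row 4 of P and reverse-bump: 4 enters row 3 and ejects 3; 3 enters row 2 and ejects 2; 2 enters row 1 and ejects 1. So w(5) = 1. P is now [[2, 5], [3], [4]].
Step i=4: Q has 4 at row 1, column 2; remove that cell from P, ejecting 5. So w(4) = 5. P is now [[2], [3], [4]].
Step i=3: Q has 3 at row 3, column 1; remove 4 from row 3 of P and reverse-bump: 4 enters row 2 and ejects 3; 3 enters row 1 and ejects 2. So w(3) = 2. P is now [[3], [4]].
Step i=2: Q has 2 at row 2, column 1; remove 4 from row 2 of P and reverse-bump: 4 enters row 1 and ejects 3. So w(2) = 3. P is now [[4]].
Step i=1: Q has 1 at row 1, column 1; remove that cell from P, ejecting 4. So w(1) = 4. P is now [].

So w = 4 3 2 5 1.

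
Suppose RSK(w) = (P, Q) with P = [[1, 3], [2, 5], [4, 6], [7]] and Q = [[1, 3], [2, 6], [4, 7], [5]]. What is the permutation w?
7 4 6 2 1 5 3

Reverse the RSK construction: for i from n down to 1, find the cell of Q containing i, remove the entry at that cell from P, and reverse-bump it up through P; the value ejected from row 1 is w(i).

Step i=7: Q has 7 at row 3, column 2; remove 6 from row 3 of P and reverse-bump: 6 enters row 2 and ejects 5; 5 enters row 1 and ejects 3. So w(7) = 3. P is now [[1, 5], [2, 6], [4], [7]].
Step i=6: Q has 6 at row 2, column 2; remove 6 from row 2 of P and reverse-bump: 6 enters row 1 and ejects 5. So w(6) = 5. P is now [[1, 6], [2], [4], [7]].
Step i=5: Q has 5 at row 4, column 1; remove 7 from row 4 of P and reverse-bump: 7 enters row 3 and ejects 4; 4 enters row 2 and ejects 2; 2 enters row 1 and ejects 1. So w(5) = 1. P is now [[2, 6], [4], [7]].
Step i=4: Q has 4 at row 3, column 1; remove 7 from row 3 of P and reverse-bump: 7 enters row 2 and ejects 4; 4 enters row 1 and ejects 2. So w(4) = 2. P is now [[4, 6], [7]].
Step i=3: Q has 3 at row 1, column 2; remove that cell from P, ejecting 6. So w(3) = 6. P is now [[4], [7]].
Step i=2: Q has 2 at row 2, column 1; remove 7 from row 2 of P and reverse-bump: 7 enters row 1 and ejects 4. So w(2) = 4. P is now [[7]].
Step i=1: Q has 1 at row 1, column 1; remove that cell from P, ejecting 7. So w(1) = 7. P is now [].

So w = 7 4 6 2 1 5 3.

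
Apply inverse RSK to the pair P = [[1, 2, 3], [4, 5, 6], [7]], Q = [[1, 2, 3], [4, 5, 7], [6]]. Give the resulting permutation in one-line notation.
Reverse the RSK construction: for i from n down to 1, find the cell of Q containing i, remove the entry at that cell from P, and reverse-bump it up through P; the value ejected from row 1 is w(i).

Step i=7: Q has 7 at row 2, column 3; remove 6 from row 2 of P and reverse-bump: 6 enters row 1 and ejects 3. So w(7) = 3. P is now [[1, 2, 6], [4, 5], [7]].
Step i=6: Q has 6 at row 3, column 1; remove 7 from row 3 of P and reverse-bump: 7 enters row 2 and ejects 5; 5 enters row 1 and ejects 2. So w(6) = 2. P is now [[1, 5, 6], [4, 7]].
Step i=5: Q has 5 at row 2, column 2; remove 7 from row 2 of P and reverse-bump: 7 enters row 1 and ejects 6. So w(5) = 6. P is now [[1, 5, 7], [4]].
Step i=4: Q has 4 at row 2, column 1; remove 4 from row 2 of P and reverse-bump: 4 enters row 1 and ejects 1. So w(4) = 1. P is now [[4, 5, 7]].
Step i=3: Q has 3 at row 1, column 3; remove that cell from P, ejecting 7. So w(3) = 7. P is now [[4, 5]].
Step i=2: Q has 2 at row 1, column 2; remove that cell from P, ejecting 5. So w(2) = 5. P is now [[4]].
Step i=1: Q has 1 at row 1, column 1; remove that cell from P, ejecting 4. So w(1) = 4. P is now [].

So w = 4 5 7 1 6 2 3.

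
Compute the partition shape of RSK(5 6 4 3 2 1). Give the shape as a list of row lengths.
[2, 1, 1, 1, 1]

Row-insert each entry into an empty tableau.

After inserting 5: P = [[5]].
After inserting 6: P = [[5, 6]].
After inserting 4: P = [[4, 6], [5]].
After inserting 3: P = [[3, 6], [4], [5]].
After inserting 2: P = [[2, 6], [3], [4], [5]].
After inserting 1: P = [[1, 6], [2], [3], [4], [5]].

The final insertion tableau P = [[1, 6], [2], [3], [4], [5]] has shape [2, 1, 1, 1, 1].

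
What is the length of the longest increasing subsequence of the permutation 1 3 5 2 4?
3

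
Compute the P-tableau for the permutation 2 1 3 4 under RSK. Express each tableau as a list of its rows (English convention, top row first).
After inserting 2: P = [[2]].
After inserting 1: P = [[1], [2]].
After inserting 3: P = [[1, 3], [2]].
After inserting 4: P = [[1, 3, 4], [2]].

So P = [[1, 3, 4], [2]].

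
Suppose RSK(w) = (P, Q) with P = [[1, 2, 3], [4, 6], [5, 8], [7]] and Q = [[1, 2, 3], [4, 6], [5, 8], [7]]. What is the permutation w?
1 7 8 5 4 6 2 3

Reverse RSK: for i = n, n-1, ..., 1, locate i in Q, remove the corresponding corner cell from P, and reverse-bump its entry up through P; the value ejected from row 1 is w(i).

So w = 1 7 8 5 4 6 2 3.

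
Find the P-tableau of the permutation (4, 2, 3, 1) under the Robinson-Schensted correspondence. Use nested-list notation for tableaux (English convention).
P = [[1, 3], [2], [4]]

Insert 4: appended to row 1. P = [[4]].
Insert 2: 2 bumps 4 from row 1; 4 starts row 2. P = [[2], [4]].
Insert 3: appended to row 1. P = [[2, 3], [4]].
Insert 1: 1 bumps 2 from row 1; 2 bumps 4 from row 2; 4 starts row 3. P = [[1, 3], [2], [4]].

So P = [[1, 3], [2], [4]].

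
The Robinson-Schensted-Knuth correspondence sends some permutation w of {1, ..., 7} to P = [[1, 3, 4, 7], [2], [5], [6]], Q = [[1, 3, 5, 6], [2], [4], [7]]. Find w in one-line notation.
Reverse the RSK construction: for i from n down to 1, find the cell of Q containing i, remove the entry at that cell from P, and reverse-bump it up through P; the value ejected from row 1 is w(i).

Step i=7: Q has 7 at row 4, column 1; remove 6 from row 4 of P and reverse-bump: 6 enters row 3 and ejects 5; 5 enters row 2 and ejects 2; 2 enters row 1 and ejects 1. So w(7) = 1. P is now [[2, 3, 4, 7], [5], [6]].
Step i=6: Q has 6 at row 1, column 4; remove that cell from P, ejecting 7. So w(6) = 7. P is now [[2, 3, 4], [5], [6]].
Step i=5: Q has 5 at row 1, column 3; remove that cell from P, ejecting 4. So w(5) = 4. P is now [[2, 3], [5], [6]].
Step i=4: Q has 4 at row 3, column 1; remove 6 from row 3 of P and reverse-bump: 6 enters row 2 and ejects 5; 5 enters row 1 and ejects 3. So w(4) = 3. P is now [[2, 5], [6]].
Step i=3: Q has 3 at row 1, column 2; remove that cell from P, ejecting 5. So w(3) = 5. P is now [[2], [6]].
Step i=2: Q has 2 at row 2, column 1; remove 6 from row 2 of P and reverse-bump: 6 enters row 1 and ejects 2. So w(2) = 2. P is now [[6]].
Step i=1: Q has 1 at row 1, column 1; remove that cell from P, ejecting 6. So w(1) = 6. P is now [].

So w = 6 2 5 3 4 7 1.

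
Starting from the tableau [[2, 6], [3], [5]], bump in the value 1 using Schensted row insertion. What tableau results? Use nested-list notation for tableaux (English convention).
[[1, 6], [2], [3], [5]]

In row 1, 1 replaces 2 (the leftmost entry greater than 1); 2 is bumped to row 2. In row 2, 2 replaces 3 (the leftmost entry greater than 2); 3 is bumped to row 3. In row 3, 3 replaces 5 (the leftmost entry greater than 3); 5 is bumped to row 4. 5 starts a new row 4. The new tableau is [[1, 6], [2], [3], [5]].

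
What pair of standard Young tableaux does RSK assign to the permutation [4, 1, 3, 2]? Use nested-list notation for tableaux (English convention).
P = [[1, 2], [3], [4]], Q = [[1, 3], [2], [4]]

Insert each entry of the permutation into P by Schensted row insertion, recording in Q the position of each new cell.

Insert 4: appended to row 1. P = [[4]].
Insert 1: 1 bumps 4 from row 1; 4 starts row 2. P = [[1], [4]].
Insert 3: appended to row 1. P = [[1, 3], [4]].
Insert 2: 2 bumps 3 from row 1; 3 bumps 4 from row 2; 4 starts row 3. P = [[1, 2], [3], [4]].

So P = [[1, 2], [3], [4]], Q = [[1, 3], [2], [4]].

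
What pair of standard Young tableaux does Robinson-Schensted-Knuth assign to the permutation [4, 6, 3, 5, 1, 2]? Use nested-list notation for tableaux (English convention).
P = [[1, 2], [3, 5], [4, 6]], Q = [[1, 2], [3, 4], [5, 6]]

Insert each entry of the permutation into P by Schensted row insertion, recording in Q the position of each new cell.

Insert 4: appended to row 1. P = [[4]].
Insert 6: appended to row 1. P = [[4, 6]].
Insert 3: 3 bumps 4 from row 1; 4 starts row 2. P = [[3, 6], [4]].
Insert 5: 5 bumps 6 from row 1; 6 appends to row 2. P = [[3, 5], [4, 6]].
Insert 1: 1 bumps 3 from row 1; 3 bumps 4 from row 2; 4 starts row 3. P = [[1, 5], [3, 6], [4]].
Insert 2: 2 bumps 5 from row 1; 5 bumps 6 from row 2; 6 appends to row 3. P = [[1, 2], [3, 5], [4, 6]].

So P = [[1, 2], [3, 5], [4, 6]], Q = [[1, 2], [3, 4], [5, 6]].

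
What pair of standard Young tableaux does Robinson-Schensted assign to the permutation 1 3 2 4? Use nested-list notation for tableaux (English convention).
P = [[1, 2, 4], [3]], Q = [[1, 2, 4], [3]]

Insert each entry of the permutation into P by Schensted row insertion, recording in Q the position of each new cell.

Insert 1: appended to row 1. P = [[1]].
Insert 3: appended to row 1. P = [[1, 3]].
Insert 2: 2 bumps 3 from row 1; 3 starts row 2. P = [[1, 2], [3]].
Insert 4: appended to row 1. P = [[1, 2, 4], [3]].

So P = [[1, 2, 4], [3]], Q = [[1, 2, 4], [3]].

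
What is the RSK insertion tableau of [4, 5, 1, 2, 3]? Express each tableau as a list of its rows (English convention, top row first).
Insert 4: appended to row 1. P = [[4]].
Insert 5: appended to row 1. P = [[4, 5]].
Insert 1: 1 bumps 4 from row 1; 4 starts row 2. P = [[1, 5], [4]].
Insert 2: 2 bumps 5 from row 1; 5 appends to row 2. P = [[1, 2], [4, 5]].
Insert 3: appended to row 1. P = [[1, 2, 3], [4, 5]].

So P = [[1, 2, 3], [4, 5]].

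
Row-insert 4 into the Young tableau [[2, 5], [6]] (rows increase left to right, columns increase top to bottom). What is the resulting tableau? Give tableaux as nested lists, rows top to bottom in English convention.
[[2, 4], [5], [6]]

In row 1, 4 replaces 5 (the leftmost entry greater than 4); 5 is bumped to row 2. In row 2, 5 replaces 6 (the leftmost entry greater than 5); 6 is bumped to row 3. 6 starts a new row 3. The new tableau is [[2, 4], [5], [6]].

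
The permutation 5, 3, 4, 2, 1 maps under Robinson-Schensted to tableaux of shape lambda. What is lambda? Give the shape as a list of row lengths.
[2, 1, 1, 1]

Row-insert each entry into an empty tableau.

After inserting 5: P = [[5]].
After inserting 3: P = [[3], [5]].
After inserting 4: P = [[3, 4], [5]].
After inserting 2: P = [[2, 4], [3], [5]].
After inserting 1: P = [[1, 4], [2], [3], [5]].

The final insertion tableau P = [[1, 4], [2], [3], [5]] has shape [2, 1, 1, 1].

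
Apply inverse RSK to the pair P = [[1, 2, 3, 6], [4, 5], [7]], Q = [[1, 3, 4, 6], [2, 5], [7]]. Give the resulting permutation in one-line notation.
4 1 2 7 5 6 3

Reverse the RSK construction: for i from n down to 1, find the cell of Q containing i, remove the entry at that cell from P, and reverse-bump it up through P; the value ejected from row 1 is w(i).

Step i=7: Q has 7 at row 3, column 1; remove 7 from row 3 of P and reverse-bump: 7 enters row 2 and ejects 5; 5 enters row 1 and ejects 3. So w(7) = 3. P is now [[1, 2, 5, 6], [4, 7]].
Step i=6: Q has 6 at row 1, column 4; remove that cell from P, ejecting 6. So w(6) = 6. P is now [[1, 2, 5], [4, 7]].
Step i=5: Q has 5 at row 2, column 2; remove 7 from row 2 of P and reverse-bump: 7 enters row 1 and ejects 5. So w(5) = 5. P is now [[1, 2, 7], [4]].
Step i=4: Q has 4 at row 1, column 3; remove that cell from P, ejecting 7. So w(4) = 7. P is now [[1, 2], [4]].
Step i=3: Q has 3 at row 1, column 2; remove that cell from P, ejecting 2. So w(3) = 2. P is now [[1], [4]].
Step i=2: Q has 2 at row 2, column 1; remove 4 from row 2 of P and reverse-bump: 4 enters row 1 and ejects 1. So w(2) = 1. P is now [[4]].
Step i=1: Q has 1 at row 1, column 1; remove that cell from P, ejecting 4. So w(1) = 4. P is now [].

So w = 4 1 2 7 5 6 3.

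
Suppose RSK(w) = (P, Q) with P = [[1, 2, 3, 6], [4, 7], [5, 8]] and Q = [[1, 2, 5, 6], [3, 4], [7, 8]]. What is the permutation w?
5 8 1 2 4 7 3 6

Reverse the RSK construction: for i from n down to 1, find the cell of Q containing i, remove the entry at that cell from P, and reverse-bump it up through P; the value ejected from row 1 is w(i).

Step i=8: Q has 8 at row 3, column 2; remove 8 from row 3 of P and reverse-bump: 8 enters row 2 and ejects 7; 7 enters row 1 and ejects 6. So w(8) = 6. P is now [[1, 2, 3, 7], [4, 8], [5]].
Step i=7: Q has 7 at row 3, column 1; remove 5 from row 3 of P and reverse-bump: 5 enters row 2 and ejects 4; 4 enters row 1 and ejects 3. So w(7) = 3. P is now [[1, 2, 4, 7], [5, 8]].
Step i=6: Q has 6 at row 1, column 4; remove that cell from P, ejecting 7. So w(6) = 7. P is now [[1, 2, 4], [5, 8]].
Step i=5: Q has 5 at row 1, column 3; remove that cell from P, ejecting 4. So w(5) = 4. P is now [[1, 2], [5, 8]].
Step i=4: Q has 4 at row 2, column 2; remove 8 from row 2 of P and reverse-bump: 8 enters row 1 and ejects 2. So w(4) = 2. P is now [[1, 8], [5]].
Step i=3: Q has 3 at row 2, column 1; remove 5 from row 2 of P and reverse-bump: 5 enters row 1 and ejects 1. So w(3) = 1. P is now [[5, 8]].
Step i=2: Q has 2 at row 1, column 2; remove that cell from P, ejecting 8. So w(2) = 8. P is now [[5]].
Step i=1: Q has 1 at row 1, column 1; remove that cell from P, ejecting 5. So w(1) = 5. P is now [].

So w = 5 8 1 2 4 7 3 6.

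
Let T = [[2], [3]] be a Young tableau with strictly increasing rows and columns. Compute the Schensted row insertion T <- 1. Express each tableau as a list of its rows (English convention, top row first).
[[1], [2], [3]]

In row 1, 1 replaces 2 (the leftmost entry greater than 1); 2 is bumped to row 2. In row 2, 2 replaces 3 (the leftmost entry greater than 2); 3 is bumped to row 3. 3 starts a new row 3. The new tableau is [[1], [2], [3]].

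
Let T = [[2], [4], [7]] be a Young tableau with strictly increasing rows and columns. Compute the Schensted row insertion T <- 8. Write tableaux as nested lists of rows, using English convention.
[[2, 8], [4], [7]]

8 is larger than every entry of row 1, so it is appended to row 1. The new tableau is [[2, 8], [4], [7]].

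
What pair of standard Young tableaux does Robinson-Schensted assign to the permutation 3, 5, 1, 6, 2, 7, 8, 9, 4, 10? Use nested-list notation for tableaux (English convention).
Insert each entry of the permutation into P by Schensted row insertion, recording in Q the position of each new cell.

Insert 3: appended to row 1. P = [[3]].
Insert 5: appended to row 1. P = [[3, 5]].
Insert 1: 1 bumps 3 from row 1; 3 starts row 2. P = [[1, 5], [3]].
Insert 6: appended to row 1. P = [[1, 5, 6], [3]].
Insert 2: 2 bumps 5 from row 1; 5 appends to row 2. P = [[1, 2, 6], [3, 5]].
Insert 7: appended to row 1. P = [[1, 2, 6, 7], [3, 5]].
Insert 8: appended to row 1. P = [[1, 2, 6, 7, 8], [3, 5]].
Insert 9: appended to row 1. P = [[1, 2, 6, 7, 8, 9], [3, 5]].
Insert 4: 4 bumps 6 from row 1; 6 appends to row 2. P = [[1, 2, 4, 7, 8, 9], [3, 5, 6]].
Insert 10: appended to row 1. P = [[1, 2, 4, 7, 8, 9, 10], [3, 5, 6]].

So P = [[1, 2, 4, 7, 8, 9, 10], [3, 5, 6]], Q = [[1, 2, 4, 6, 7, 8, 10], [3, 5, 9]].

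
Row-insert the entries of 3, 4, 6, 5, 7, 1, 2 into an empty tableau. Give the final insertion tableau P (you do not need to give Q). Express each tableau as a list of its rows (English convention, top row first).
Insert 3: appended to row 1. P = [[3]].
Insert 4: appended to row 1. P = [[3, 4]].
Insert 6: appended to row 1. P = [[3, 4, 6]].
Insert 5: 5 bumps 6 from row 1; 6 starts row 2. P = [[3, 4, 5], [6]].
Insert 7: appended to row 1. P = [[3, 4, 5, 7], [6]].
Insert 1: 1 bumps 3 from row 1; 3 bumps 6 from row 2; 6 starts row 3. P = [[1, 4, 5, 7], [3], [6]].
Insert 2: 2 bumps 4 from row 1; 4 appends to row 2. P = [[1, 2, 5, 7], [3, 4], [6]].

So P = [[1, 2, 5, 7], [3, 4], [6]].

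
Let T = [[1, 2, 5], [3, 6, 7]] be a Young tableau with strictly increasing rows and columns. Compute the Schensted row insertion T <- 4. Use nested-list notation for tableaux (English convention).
[[1, 2, 4], [3, 5, 7], [6]]

In row 1, 4 replaces 5 (the leftmost entry greater than 4); 5 is bumped to row 2. In row 2, 5 replaces 6 (the leftmost entry greater than 5); 6 is bumped to row 3. 6 starts a new row 3. The new tableau is [[1, 2, 4], [3, 5, 7], [6]].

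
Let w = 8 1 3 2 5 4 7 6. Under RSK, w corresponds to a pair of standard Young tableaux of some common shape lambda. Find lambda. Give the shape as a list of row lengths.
[4, 3, 1]

Row-insert each entry into an empty tableau.

After inserting 8: P = [[8]].
After inserting 1: P = [[1], [8]].
After inserting 3: P = [[1, 3], [8]].
After inserting 2: P = [[1, 2], [3], [8]].
After inserting 5: P = [[1, 2, 5], [3], [8]].
After inserting 4: P = [[1, 2, 4], [3, 5], [8]].
After inserting 7: P = [[1, 2, 4, 7], [3, 5], [8]].
After inserting 6: P = [[1, 2, 4, 6], [3, 5, 7], [8]].

The final insertion tableau P = [[1, 2, 4, 6], [3, 5, 7], [8]] has shape [4, 3, 1].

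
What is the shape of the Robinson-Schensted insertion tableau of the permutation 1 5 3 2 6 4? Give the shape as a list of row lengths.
Row-insert each entry into an empty tableau.

After inserting 1: P = [[1]].
After inserting 5: P = [[1, 5]].
After inserting 3: P = [[1, 3], [5]].
After inserting 2: P = [[1, 2], [3], [5]].
After inserting 6: P = [[1, 2, 6], [3], [5]].
After inserting 4: P = [[1, 2, 4], [3, 6], [5]].

The final insertion tableau P = [[1, 2, 4], [3, 6], [5]] has shape [3, 2, 1].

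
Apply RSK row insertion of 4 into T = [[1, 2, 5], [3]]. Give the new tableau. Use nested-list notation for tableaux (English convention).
In row 1, 4 replaces 5 (the leftmost entry greater than 4); 5 is bumped to row 2. 5 is appended to row 2. The new tableau is [[1, 2, 4], [3, 5]].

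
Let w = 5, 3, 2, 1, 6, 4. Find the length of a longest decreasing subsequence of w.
4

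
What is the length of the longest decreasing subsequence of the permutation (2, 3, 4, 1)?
2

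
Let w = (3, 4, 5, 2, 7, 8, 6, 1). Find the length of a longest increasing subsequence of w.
5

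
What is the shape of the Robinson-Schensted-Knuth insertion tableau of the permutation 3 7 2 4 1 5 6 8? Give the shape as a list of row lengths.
[5, 2, 1]

Row-insert each entry into an empty tableau.

After inserting 3: P = [[3]].
After inserting 7: P = [[3, 7]].
After inserting 2: P = [[2, 7], [3]].
After inserting 4: P = [[2, 4], [3, 7]].
After inserting 1: P = [[1, 4], [2, 7], [3]].
After inserting 5: P = [[1, 4, 5], [2, 7], [3]].
After inserting 6: P = [[1, 4, 5, 6], [2, 7], [3]].
After inserting 8: P = [[1, 4, 5, 6, 8], [2, 7], [3]].

The final insertion tableau P = [[1, 4, 5, 6, 8], [2, 7], [3]] has shape [5, 2, 1].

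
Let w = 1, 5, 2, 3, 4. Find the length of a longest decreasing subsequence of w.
2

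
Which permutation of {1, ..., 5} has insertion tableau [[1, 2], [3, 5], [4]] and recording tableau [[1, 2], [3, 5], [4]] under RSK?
4 5 3 1 2

Reverse the RSK construction: for i from n down to 1, find the cell of Q containing i, remove the entry at that cell from P, and reverse-bump it up through P; the value ejected from row 1 is w(i).

Step i=5: Q has 5 at row 2, column 2; remove 5 from row 2 of P and reverse-bump: 5 enters row 1 and ejects 2. So w(5) = 2. P is now [[1, 5], [3], [4]].
Step i=4: Q has 4 at row 3, column 1; remove 4 from row 3 of P and reverse-bump: 4 enters row 2 and ejects 3; 3 enters row 1 and ejects 1. So w(4) = 1. P is now [[3, 5], [4]].
Step i=3: Q has 3 at row 2, column 1; remove 4 from row 2 of P and reverse-bump: 4 enters row 1 and ejects 3. So w(3) = 3. P is now [[4, 5]].
Step i=2: Q has 2 at row 1, column 2; remove that cell from P, ejecting 5. So w(2) = 5. P is now [[4]].
Step i=1: Q has 1 at row 1, column 1; remove that cell from P, ejecting 4. So w(1) = 4. P is now [].

So w = 4 5 3 1 2.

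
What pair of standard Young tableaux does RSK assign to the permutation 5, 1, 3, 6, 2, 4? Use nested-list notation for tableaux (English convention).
P = [[1, 2, 4], [3, 6], [5]], Q = [[1, 3, 4], [2, 6], [5]]

Insert each entry of the permutation into P by Schensted row insertion, recording in Q the position of each new cell.

Insert 5: appended to row 1. P = [[5]].
Insert 1: 1 bumps 5 from row 1; 5 starts row 2. P = [[1], [5]].
Insert 3: appended to row 1. P = [[1, 3], [5]].
Insert 6: appended to row 1. P = [[1, 3, 6], [5]].
Insert 2: 2 bumps 3 from row 1; 3 bumps 5 from row 2; 5 starts row 3. P = [[1, 2, 6], [3], [5]].
Insert 4: 4 bumps 6 from row 1; 6 appends to row 2. P = [[1, 2, 4], [3, 6], [5]].

So P = [[1, 2, 4], [3, 6], [5]], Q = [[1, 3, 4], [2, 6], [5]].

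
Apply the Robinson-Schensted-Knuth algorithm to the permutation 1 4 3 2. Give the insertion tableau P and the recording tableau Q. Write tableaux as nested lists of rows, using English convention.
Insert each entry of the permutation into P by Schensted row insertion, recording in Q the position of each new cell.

Insert 1: appended to row 1. P = [[1]], Q = [[1]].
Insert 4: appended to row 1. P = [[1, 4]], Q = [[1, 2]].
Insert 3: 3 bumps 4 from row 1; 4 starts row 2. P = [[1, 3], [4]], Q = [[1, 2], [3]].
Insert 2: 2 bumps 3 from row 1; 3 bumps 4 from row 2; 4 starts row 3. P = [[1, 2], [3], [4]], Q = [[1, 2], [3], [4]].

So P = [[1, 2], [3], [4]], Q = [[1, 2], [3], [4]].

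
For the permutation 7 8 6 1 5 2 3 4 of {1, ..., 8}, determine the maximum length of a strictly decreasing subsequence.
4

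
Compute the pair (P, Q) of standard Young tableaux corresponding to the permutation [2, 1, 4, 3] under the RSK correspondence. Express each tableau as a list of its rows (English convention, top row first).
Insert each entry of the permutation into P by Schensted row insertion, recording in Q the position of each new cell.

Insert 2: appended to row 1. P = [[2]].
Insert 1: 1 bumps 2 from row 1; 2 starts row 2. P = [[1], [2]].
Insert 4: appended to row 1. P = [[1, 4], [2]].
Insert 3: 3 bumps 4 from row 1; 4 appends to row 2. P = [[1, 3], [2, 4]].

So P = [[1, 3], [2, 4]], Q = [[1, 3], [2, 4]].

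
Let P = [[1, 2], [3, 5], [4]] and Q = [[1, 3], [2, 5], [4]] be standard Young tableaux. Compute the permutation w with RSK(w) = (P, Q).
4 3 5 1 2

Reverse the RSK construction: for i from n down to 1, find the cell of Q containing i, remove the entry at that cell from P, and reverse-bump it up through P; the value ejected from row 1 is w(i).

Step i=5: Q has 5 at row 2, column 2; remove 5 from row 2 of P and reverse-bump: 5 enters row 1 and ejects 2. So w(5) = 2. P is now [[1, 5], [3], [4]].
Step i=4: Q has 4 at row 3, column 1; remove 4 from row 3 of P and reverse-bump: 4 enters row 2 and ejects 3; 3 enters row 1 and ejects 1. So w(4) = 1. P is now [[3, 5], [4]].
Step i=3: Q has 3 at row 1, column 2; remove that cell from P, ejecting 5. So w(3) = 5. P is now [[3], [4]].
Step i=2: Q has 2 at row 2, column 1; remove 4 from row 2 of P and reverse-bump: 4 enters row 1 and ejects 3. So w(2) = 3. P is now [[4]].
Step i=1: Q has 1 at row 1, column 1; remove that cell from P, ejecting 4. So w(1) = 4. P is now [].

So w = 4 3 5 1 2.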